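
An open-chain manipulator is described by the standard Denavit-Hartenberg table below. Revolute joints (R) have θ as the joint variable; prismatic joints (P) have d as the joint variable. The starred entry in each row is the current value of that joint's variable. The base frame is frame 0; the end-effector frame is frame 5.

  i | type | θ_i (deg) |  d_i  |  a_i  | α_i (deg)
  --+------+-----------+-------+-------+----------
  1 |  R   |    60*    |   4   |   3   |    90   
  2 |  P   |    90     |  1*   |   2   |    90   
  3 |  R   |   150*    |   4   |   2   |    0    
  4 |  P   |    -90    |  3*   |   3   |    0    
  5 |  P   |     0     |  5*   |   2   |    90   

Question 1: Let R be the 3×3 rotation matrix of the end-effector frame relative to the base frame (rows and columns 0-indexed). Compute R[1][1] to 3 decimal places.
0.866

End-effector y-axis (col 1 of R) = (0.5000,0.8660,-0.0000)
R[1][1] = 0.8660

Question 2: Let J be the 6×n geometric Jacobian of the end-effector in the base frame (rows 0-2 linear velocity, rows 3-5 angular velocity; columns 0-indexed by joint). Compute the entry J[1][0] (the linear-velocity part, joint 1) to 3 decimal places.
12.982

axis z_0 = ẑ; lever o_n−o_0 = (12.9821,9.8253,6.7679)
cross product → J_v[:, 0] = (-9.8253,12.9821,0.0000)
J_ω[:, 0] = z_0
entry J[1][0] = 12.9821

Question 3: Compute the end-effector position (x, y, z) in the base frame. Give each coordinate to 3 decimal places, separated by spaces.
12.982 9.825 6.768

after link 1: o_1 = (1.5000, 2.5981, 4.0000)
after link 2: o_2 = (2.3660, 2.0981, 6.0000)
after link 3: o_3 = (5.2321, 5.0622, 4.2679)
after link 4: o_4 = (8.9821, 6.3612, 5.7679)
after link 5: o_5 = (12.9821, 9.8253, 6.7679)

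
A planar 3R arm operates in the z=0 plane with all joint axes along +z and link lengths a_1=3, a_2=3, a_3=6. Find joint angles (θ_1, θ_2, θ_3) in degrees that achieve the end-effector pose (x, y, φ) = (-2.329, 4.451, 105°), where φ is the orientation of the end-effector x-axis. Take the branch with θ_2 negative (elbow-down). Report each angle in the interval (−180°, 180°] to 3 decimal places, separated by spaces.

-44.989 -150.009 -60.002

wrist centre = target − a_3·(cos φ, sin φ) = (-0.7761, -1.3446)
cos θ_2 = (2.4101−3²−3²)/(2·3·3) = -0.8661; θ_2 = -150.0089° (elbow-down)
β = atan2(-1.3446,-0.7761) = -119.9938°; ψ = atan2(-1.4996,0.4017) = -75.0045°
θ_1 = β − ψ = -44.9893°
θ_3 = φ − θ_1 − θ_2 = -60.0017° (wrapped to (-180°,180°])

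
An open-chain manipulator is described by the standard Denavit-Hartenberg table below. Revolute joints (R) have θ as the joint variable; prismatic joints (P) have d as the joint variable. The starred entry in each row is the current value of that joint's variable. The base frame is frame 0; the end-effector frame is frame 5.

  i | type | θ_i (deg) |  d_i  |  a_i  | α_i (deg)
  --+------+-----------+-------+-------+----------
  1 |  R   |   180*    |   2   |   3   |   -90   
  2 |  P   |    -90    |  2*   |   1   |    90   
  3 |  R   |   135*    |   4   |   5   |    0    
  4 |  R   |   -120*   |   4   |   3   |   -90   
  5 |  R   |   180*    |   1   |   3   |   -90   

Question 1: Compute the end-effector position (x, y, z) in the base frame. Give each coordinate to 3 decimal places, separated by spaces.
after link 1: o_1 = (-3.0000, 0.0000, 2.0000)
after link 2: o_2 = (-3.0000, -2.0000, 3.0000)
after link 3: o_3 = (1.0000, -5.5355, -0.5355)
after link 4: o_4 = (5.0000, -6.3120, 2.3622)
after link 5: o_5 = (5.0000, -6.5015, -0.7944)

5.000 -6.501 -0.794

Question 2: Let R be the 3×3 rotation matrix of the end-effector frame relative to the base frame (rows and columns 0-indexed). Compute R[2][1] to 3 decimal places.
0.259

End-effector y-axis (col 1 of R) = (0.0000,0.9659,0.2588)
R[2][1] = 0.2588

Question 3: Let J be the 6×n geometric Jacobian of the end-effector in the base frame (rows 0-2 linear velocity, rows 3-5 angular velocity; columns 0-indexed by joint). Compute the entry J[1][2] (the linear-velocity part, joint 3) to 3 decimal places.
axis z_2 = (1.0000,-0.0000,0.0000); lever o_n−o_2 = (8.0000,-4.5015,-3.7944)
cross product → J_v[:, 2] = (0.0000,3.7944,-4.5015)
J_ω[:, 2] = z_2
entry J[1][2] = 3.7944

3.794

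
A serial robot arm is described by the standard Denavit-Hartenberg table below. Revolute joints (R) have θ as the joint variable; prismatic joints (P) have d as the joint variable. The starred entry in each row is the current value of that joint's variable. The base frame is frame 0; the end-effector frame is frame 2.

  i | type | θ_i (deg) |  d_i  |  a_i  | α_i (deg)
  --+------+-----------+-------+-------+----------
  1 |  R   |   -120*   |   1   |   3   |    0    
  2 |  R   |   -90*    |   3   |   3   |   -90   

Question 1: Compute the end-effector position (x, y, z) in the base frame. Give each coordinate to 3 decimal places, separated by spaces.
-4.098 -1.098 4.000

after link 1: o_1 = (-1.5000, -2.5981, 1.0000)
after link 2: o_2 = (-4.0981, -1.0981, 4.0000)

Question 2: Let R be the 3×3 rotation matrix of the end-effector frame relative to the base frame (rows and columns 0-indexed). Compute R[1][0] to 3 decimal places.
End-effector x-axis (col 0 of R) = (-0.8660,0.5000,0.0000)
R[1][0] = 0.5000

0.500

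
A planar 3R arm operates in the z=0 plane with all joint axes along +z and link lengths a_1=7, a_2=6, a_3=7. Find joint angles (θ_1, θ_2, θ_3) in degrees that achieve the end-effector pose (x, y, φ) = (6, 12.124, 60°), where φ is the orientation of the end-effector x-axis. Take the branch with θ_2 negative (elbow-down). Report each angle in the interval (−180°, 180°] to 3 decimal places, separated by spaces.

wrist centre = target − a_3·(cos φ, sin φ) = (2.5000, 6.0618)
cos θ_2 = (42.9957−7²−6²)/(2·7·6) = -0.5001; θ_2 = -120.0034° (elbow-down)
β = atan2(6.0618,2.5000) = 67.5879°; ψ = atan2(-5.1960,3.9997) = -52.4121°
θ_1 = β − ψ = 120.0000°
θ_3 = φ − θ_1 − θ_2 = 60.0034° (wrapped to (-180°,180°])

120.000 -120.003 60.003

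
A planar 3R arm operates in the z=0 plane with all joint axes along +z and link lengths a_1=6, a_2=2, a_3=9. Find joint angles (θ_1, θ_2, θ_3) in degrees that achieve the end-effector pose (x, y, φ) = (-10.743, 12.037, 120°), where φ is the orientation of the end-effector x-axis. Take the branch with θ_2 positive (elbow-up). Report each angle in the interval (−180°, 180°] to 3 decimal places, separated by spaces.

135.005 44.981 -59.986

wrist centre = target − a_3·(cos φ, sin φ) = (-6.2430, 4.2428)
cos θ_2 = (56.9762−6²−2²)/(2·6·2) = 0.7073; θ_2 = 44.9811° (elbow-up)
β = atan2(4.2428,-6.2430) = 145.7998°; ψ = atan2(1.4137,7.4147) = 10.7949°
θ_1 = β − ψ = 135.0049°
θ_3 = φ − θ_1 − θ_2 = -59.9860° (wrapped to (-180°,180°])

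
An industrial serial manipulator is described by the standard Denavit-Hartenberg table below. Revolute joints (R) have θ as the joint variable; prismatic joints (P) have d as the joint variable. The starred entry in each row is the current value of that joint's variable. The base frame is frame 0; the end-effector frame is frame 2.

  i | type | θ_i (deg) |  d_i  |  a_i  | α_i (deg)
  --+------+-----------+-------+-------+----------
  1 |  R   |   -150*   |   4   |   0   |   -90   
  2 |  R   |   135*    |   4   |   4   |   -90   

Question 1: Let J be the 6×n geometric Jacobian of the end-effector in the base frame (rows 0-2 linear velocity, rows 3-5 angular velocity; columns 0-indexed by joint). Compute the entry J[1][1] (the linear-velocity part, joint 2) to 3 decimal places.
1.414

axis z_1 = (0.5000,-0.8660,0.0000); lever o_n−o_1 = (4.4495,-2.0499,-2.8284)
cross product → J_v[:, 1] = (2.4495,1.4142,2.8284)
J_ω[:, 1] = z_1
entry J[1][1] = 1.4142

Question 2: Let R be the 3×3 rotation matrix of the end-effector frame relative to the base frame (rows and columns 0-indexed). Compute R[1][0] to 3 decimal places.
End-effector x-axis (col 0 of R) = (0.6124,0.3536,-0.7071)
R[1][0] = 0.3536

0.354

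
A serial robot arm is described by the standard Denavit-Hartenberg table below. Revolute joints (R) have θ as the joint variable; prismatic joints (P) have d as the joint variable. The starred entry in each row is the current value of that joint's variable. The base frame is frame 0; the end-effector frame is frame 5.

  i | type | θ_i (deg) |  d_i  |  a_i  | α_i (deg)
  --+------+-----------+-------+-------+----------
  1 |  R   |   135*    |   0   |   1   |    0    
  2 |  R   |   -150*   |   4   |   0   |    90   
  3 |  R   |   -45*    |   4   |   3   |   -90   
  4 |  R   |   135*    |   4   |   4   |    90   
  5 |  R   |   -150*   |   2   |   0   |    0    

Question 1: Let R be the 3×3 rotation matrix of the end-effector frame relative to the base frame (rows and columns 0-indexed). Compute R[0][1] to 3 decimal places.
End-effector y-axis (col 1 of R) = (-0.7415,0.5647,-0.3624)
R[0][1] = -0.7415

-0.741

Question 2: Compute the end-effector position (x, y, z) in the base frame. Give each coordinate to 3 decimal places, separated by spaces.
3.171 -0.081 5.707

after link 1: o_1 = (-0.7071, 0.7071, 0.0000)
after link 2: o_2 = (-0.7071, 0.7071, 4.0000)
after link 3: o_3 = (0.3067, -3.7056, 1.8787)
after link 4: o_4 = (1.8389, -1.1880, 6.7071)
after link 5: o_5 = (3.1709, -0.0808, 5.7071)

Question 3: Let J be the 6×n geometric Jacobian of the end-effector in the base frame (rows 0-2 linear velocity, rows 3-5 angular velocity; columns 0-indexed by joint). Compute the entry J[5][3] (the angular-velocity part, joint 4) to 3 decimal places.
axis z_3 = (0.6830,-0.1830,0.7071); lever o_n−o_3 = (2.8642,3.6248,3.8284)
cross product → J_v[:, 3] = (-3.2638,-0.5896,3.0000)
J_ω[:, 3] = z_3
entry J[5][3] = 0.7071

0.707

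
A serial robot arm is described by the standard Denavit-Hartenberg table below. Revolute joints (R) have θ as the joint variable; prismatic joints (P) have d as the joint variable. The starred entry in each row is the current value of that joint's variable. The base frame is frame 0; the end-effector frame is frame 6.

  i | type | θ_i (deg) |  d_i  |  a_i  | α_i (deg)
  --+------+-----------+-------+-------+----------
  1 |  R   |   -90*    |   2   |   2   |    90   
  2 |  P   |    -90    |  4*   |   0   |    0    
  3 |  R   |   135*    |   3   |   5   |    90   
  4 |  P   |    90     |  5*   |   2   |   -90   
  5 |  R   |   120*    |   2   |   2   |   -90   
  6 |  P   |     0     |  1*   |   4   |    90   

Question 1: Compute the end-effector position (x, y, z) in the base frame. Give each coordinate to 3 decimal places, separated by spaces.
after link 1: o_1 = (0.0000, -2.0000, 2.0000)
after link 2: o_2 = (-4.0000, -2.0000, 2.0000)
after link 3: o_3 = (-7.0000, -5.5355, 5.5355)
after link 4: o_4 = (-9.0000, -9.0711, 2.0000)
after link 5: o_5 = (-8.0000, -6.4321, 1.8105)
after link 6: o_6 = (-5.1340, -4.3362, 3.9065)

-5.134 -4.336 3.906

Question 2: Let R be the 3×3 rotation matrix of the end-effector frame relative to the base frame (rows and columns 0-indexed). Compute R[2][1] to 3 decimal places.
-0.354

End-effector y-axis (col 1 of R) = (0.8660,-0.3536,-0.3536)
R[2][1] = -0.3536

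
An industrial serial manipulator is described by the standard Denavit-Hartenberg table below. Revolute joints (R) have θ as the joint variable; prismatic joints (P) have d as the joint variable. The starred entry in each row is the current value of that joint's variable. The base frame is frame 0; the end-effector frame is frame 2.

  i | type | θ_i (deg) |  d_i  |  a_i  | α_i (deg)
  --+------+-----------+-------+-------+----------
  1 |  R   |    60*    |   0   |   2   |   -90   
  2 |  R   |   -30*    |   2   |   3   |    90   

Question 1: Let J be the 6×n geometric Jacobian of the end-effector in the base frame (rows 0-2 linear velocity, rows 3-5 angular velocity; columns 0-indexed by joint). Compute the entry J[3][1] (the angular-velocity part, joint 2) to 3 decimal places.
axis z_1 = (-0.8660,0.5000,0.0000); lever o_n−o_1 = (-0.4330,3.2500,1.5000)
cross product → J_v[:, 1] = (0.7500,1.2990,-2.5981)
J_ω[:, 1] = z_1
entry J[3][1] = -0.8660

-0.866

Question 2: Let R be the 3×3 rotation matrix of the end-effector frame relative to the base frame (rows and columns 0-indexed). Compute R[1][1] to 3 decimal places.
End-effector y-axis (col 1 of R) = (-0.8660,0.5000,0.0000)
R[1][1] = 0.5000

0.500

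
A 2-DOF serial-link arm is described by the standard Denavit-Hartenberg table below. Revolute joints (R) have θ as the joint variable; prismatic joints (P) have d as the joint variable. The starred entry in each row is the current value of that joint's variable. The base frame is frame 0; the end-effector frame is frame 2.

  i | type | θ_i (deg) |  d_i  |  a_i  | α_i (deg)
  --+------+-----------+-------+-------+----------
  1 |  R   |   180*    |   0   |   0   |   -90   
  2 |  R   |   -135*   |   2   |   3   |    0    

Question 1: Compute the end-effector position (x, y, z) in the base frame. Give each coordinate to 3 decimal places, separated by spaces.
after link 1: o_1 = (0.0000, 0.0000, 0.0000)
after link 2: o_2 = (2.1213, -2.0000, 2.1213)

2.121 -2.000 2.121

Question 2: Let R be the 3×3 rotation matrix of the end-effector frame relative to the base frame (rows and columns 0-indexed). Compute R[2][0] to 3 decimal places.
End-effector x-axis (col 0 of R) = (0.7071,-0.0000,0.7071)
R[2][0] = 0.7071

0.707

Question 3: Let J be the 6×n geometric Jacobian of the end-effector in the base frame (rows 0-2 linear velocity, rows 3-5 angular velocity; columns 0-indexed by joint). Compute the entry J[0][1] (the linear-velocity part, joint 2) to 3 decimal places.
axis z_1 = (-0.0000,-1.0000,0.0000); lever o_n−o_1 = (2.1213,-2.0000,2.1213)
cross product → J_v[:, 1] = (-2.1213,0.0000,2.1213)
J_ω[:, 1] = z_1
entry J[0][1] = -2.1213

-2.121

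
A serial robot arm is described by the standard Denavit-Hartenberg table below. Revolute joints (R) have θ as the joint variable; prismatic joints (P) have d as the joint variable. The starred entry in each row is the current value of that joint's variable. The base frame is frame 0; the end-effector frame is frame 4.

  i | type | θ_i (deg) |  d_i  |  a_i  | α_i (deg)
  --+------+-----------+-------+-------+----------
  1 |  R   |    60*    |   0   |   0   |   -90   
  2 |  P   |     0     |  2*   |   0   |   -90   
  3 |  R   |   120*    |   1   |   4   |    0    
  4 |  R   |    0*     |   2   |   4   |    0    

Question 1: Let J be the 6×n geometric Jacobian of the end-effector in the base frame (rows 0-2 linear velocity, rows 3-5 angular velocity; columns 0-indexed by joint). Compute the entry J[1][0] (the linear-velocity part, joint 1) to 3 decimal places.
2.268

axis z_0 = ẑ; lever o_n−o_0 = (2.2679,-5.9282,-3.0000)
cross product → J_v[:, 0] = (5.9282,2.2679,-0.0000)
J_ω[:, 0] = z_0
entry J[1][0] = 2.2679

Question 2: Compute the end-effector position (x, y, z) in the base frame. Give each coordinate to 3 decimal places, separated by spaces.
2.268 -5.928 -3.000

after link 1: o_1 = (0.0000, 0.0000, 0.0000)
after link 2: o_2 = (-1.7321, 1.0000, 0.0000)
after link 3: o_3 = (0.2679, -2.4641, -1.0000)
after link 4: o_4 = (2.2679, -5.9282, -3.0000)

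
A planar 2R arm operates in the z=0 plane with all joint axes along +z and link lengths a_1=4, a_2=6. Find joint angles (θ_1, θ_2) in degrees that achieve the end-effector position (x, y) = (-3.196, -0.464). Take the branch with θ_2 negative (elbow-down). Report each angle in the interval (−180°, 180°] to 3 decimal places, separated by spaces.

-59.998 -150.003

cos θ_2 = (10.4297−4²−6²)/(2·4·6) = -0.8660; θ_2 = -150.0026° (elbow-down)
β = atan2(-0.4640,-3.1960) = -171.7394°; ψ = atan2(-2.9998,-1.1963) = -111.7418°
θ_1 = β − ψ = -59.9977°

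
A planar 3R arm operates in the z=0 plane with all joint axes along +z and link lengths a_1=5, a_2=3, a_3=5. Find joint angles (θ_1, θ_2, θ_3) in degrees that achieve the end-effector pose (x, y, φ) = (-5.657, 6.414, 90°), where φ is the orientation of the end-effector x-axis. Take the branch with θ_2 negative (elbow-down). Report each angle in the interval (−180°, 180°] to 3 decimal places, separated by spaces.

wrist centre = target − a_3·(cos φ, sin φ) = (-5.6570, 1.4140)
cos θ_2 = (34.0010−5²−3²)/(2·5·3) = 0.0000; θ_2 = -89.9980° (elbow-down)
β = atan2(1.4140,-5.6570) = 165.9661°; ψ = atan2(-3.0000,5.0001) = -30.9632°
θ_1 = β − ψ = 196.9294°
θ_3 = φ − θ_1 − θ_2 = -16.9314° (wrapped to (-180°,180°])

-163.071 -89.998 -16.931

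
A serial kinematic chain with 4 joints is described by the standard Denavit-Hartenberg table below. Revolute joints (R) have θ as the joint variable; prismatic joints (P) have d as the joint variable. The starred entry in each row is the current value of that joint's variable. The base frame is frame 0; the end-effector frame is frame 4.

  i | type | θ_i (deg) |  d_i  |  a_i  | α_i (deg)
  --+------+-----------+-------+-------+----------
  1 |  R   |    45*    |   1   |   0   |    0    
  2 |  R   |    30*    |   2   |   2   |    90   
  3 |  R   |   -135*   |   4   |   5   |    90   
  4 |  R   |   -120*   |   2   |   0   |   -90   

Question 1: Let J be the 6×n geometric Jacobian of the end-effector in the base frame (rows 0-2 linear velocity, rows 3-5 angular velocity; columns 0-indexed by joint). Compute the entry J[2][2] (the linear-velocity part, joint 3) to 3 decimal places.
axis z_2 = (0.9659,-0.2588,0.0000); lever o_n−o_2 = (2.5826,-5.8164,-2.1213)
cross product → J_v[:, 2] = (0.5490,2.0490,-4.9497)
J_ω[:, 2] = z_2
entry J[2][2] = -4.9497

-4.950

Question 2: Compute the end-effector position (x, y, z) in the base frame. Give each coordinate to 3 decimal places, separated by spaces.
3.100 -3.885 0.879

after link 1: o_1 = (0.0000, 0.0000, 1.0000)
after link 2: o_2 = (0.5176, 1.9319, 3.0000)
after link 3: o_3 = (3.4663, -2.5185, -0.5355)
after link 4: o_4 = (3.1003, -3.8845, 0.8787)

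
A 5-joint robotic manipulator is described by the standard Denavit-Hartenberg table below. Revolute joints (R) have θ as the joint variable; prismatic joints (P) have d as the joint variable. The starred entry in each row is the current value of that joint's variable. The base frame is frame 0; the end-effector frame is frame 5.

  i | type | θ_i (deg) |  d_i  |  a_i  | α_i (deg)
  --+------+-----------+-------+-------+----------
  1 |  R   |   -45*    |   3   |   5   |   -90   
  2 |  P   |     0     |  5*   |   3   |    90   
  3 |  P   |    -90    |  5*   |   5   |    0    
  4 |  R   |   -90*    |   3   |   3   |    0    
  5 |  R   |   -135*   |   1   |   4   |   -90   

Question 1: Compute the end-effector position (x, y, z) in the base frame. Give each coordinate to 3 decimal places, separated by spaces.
after link 1: o_1 = (3.5355, -3.5355, 3.0000)
after link 2: o_2 = (9.1924, -2.1213, 3.0000)
after link 3: o_3 = (5.6569, -5.6569, 8.0000)
after link 4: o_4 = (3.5355, -3.5355, 11.0000)
after link 5: o_5 = (7.5355, -3.5355, 12.0000)

7.536 -3.536 12.000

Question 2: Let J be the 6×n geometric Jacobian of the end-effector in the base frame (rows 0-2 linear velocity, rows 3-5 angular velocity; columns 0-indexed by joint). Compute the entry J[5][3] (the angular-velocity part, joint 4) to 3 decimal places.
axis z_3 = (0.0000,0.0000,1.0000); lever o_n−o_3 = (1.8787,2.1213,4.0000)
cross product → J_v[:, 3] = (-2.1213,1.8787,0.0000)
J_ω[:, 3] = z_3
entry J[5][3] = 1.0000

1.000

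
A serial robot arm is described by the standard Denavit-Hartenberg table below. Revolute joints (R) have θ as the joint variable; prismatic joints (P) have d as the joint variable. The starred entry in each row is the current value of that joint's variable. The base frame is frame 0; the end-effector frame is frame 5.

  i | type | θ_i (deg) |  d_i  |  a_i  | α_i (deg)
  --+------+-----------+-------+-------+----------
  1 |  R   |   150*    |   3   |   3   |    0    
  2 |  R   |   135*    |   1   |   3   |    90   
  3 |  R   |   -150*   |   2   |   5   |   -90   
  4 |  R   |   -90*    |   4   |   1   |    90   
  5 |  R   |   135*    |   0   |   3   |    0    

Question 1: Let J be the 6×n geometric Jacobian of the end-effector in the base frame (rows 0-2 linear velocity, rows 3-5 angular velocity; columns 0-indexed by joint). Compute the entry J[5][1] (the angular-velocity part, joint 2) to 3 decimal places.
1.000

axis z_1 = (0.0000,0.0000,1.0000); lever o_n−o_1 = (-0.4008,-1.8990,-6.8012)
cross product → J_v[:, 1] = (1.8990,-0.4008,0.0000)
J_ω[:, 1] = z_1
entry J[5][1] = 1.0000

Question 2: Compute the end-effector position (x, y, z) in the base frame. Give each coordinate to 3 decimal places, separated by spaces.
after link 1: o_1 = (-2.5981, 1.5000, 3.0000)
after link 2: o_2 = (-1.8216, -1.3978, 4.0000)
after link 3: o_3 = (-4.8742, 2.2672, 1.5000)
after link 4: o_4 = (-5.3225, 0.0765, -1.9641)
after link 5: o_5 = (-2.9989, -0.3990, -3.8012)

-2.999 -0.399 -3.801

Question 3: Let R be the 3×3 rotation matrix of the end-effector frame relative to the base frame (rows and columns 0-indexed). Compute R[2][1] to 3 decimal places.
End-effector y-axis (col 1 of R) = (0.5915,0.5245,0.6124)
R[2][1] = 0.6124

0.612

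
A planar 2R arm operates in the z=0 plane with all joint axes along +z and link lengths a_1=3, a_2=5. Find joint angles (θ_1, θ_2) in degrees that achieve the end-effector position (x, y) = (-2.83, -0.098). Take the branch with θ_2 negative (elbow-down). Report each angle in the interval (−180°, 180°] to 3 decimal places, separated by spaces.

-59.997 -150.003

cos θ_2 = (8.0185−3²−5²)/(2·3·5) = -0.8660; θ_2 = -150.0028° (elbow-down)
β = atan2(-0.0980,-2.8300) = -178.0167°; ψ = atan2(-2.4998,-1.3302) = -118.0194°
θ_1 = β − ψ = -59.9973°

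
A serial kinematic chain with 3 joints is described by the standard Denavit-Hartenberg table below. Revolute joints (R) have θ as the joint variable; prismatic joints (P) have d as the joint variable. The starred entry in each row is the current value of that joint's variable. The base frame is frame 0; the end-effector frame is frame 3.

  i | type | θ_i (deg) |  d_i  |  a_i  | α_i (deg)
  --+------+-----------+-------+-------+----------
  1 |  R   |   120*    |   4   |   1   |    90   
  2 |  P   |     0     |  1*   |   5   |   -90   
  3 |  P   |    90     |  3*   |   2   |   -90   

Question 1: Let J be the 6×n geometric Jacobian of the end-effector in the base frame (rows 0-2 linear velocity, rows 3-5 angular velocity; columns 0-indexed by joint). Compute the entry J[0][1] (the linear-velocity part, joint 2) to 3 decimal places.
0.866

prismatic axis z_1 = (0.8660,0.5000,0.0000)
J_v[:, 1] = z_1; J_ω[:, 1] = (0,0,0)
entry J[0][1] = 0.8660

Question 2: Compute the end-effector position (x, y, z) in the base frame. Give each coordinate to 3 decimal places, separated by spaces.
after link 1: o_1 = (-0.5000, 0.8660, 4.0000)
after link 2: o_2 = (-2.1340, 5.6962, 4.0000)
after link 3: o_3 = (-3.8660, 4.6962, 7.0000)

-3.866 4.696 7.000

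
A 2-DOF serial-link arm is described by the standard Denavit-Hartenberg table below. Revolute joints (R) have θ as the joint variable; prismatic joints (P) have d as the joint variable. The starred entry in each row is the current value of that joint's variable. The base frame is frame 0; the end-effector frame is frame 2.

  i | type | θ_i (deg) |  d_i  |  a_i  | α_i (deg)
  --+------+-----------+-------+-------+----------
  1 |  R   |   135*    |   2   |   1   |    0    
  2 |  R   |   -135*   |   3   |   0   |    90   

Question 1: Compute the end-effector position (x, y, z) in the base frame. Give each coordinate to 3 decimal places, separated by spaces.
after link 1: o_1 = (-0.7071, 0.7071, 2.0000)
after link 2: o_2 = (-0.7071, 0.7071, 5.0000)

-0.707 0.707 5.000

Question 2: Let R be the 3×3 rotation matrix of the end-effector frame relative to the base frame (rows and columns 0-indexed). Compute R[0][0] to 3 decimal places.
End-effector x-axis (col 0 of R) = (1.0000,0.0000,0.0000)
R[0][0] = 1.0000

1.000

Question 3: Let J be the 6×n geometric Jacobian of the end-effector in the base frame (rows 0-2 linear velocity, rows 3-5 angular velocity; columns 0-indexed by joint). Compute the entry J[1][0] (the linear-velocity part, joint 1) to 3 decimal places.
-0.707

axis z_0 = ẑ; lever o_n−o_0 = (-0.7071,0.7071,5.0000)
cross product → J_v[:, 0] = (-0.7071,-0.7071,0.0000)
J_ω[:, 0] = z_0
entry J[1][0] = -0.7071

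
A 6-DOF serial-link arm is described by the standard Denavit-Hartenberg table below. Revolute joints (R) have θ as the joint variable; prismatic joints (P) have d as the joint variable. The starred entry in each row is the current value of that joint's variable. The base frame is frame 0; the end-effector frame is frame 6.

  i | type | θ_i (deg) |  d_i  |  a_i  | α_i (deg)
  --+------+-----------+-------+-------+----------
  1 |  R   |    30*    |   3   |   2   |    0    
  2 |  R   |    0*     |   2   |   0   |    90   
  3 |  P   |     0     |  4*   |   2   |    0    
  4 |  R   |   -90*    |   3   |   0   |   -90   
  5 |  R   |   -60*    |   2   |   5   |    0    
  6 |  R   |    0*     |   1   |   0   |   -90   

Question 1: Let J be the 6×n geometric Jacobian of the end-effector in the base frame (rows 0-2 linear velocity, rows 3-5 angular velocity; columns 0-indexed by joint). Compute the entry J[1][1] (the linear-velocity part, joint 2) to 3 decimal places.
axis z_1 = (0.0000,0.0000,1.0000); lever o_n−o_1 = (9.9952,-7.3122,-0.5000)
cross product → J_v[:, 1] = (7.3122,9.9952,-0.0000)
J_ω[:, 1] = z_1
entry J[1][1] = 9.9952

9.995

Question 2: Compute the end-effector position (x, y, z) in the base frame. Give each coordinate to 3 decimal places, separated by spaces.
after link 1: o_1 = (1.7321, 1.0000, 3.0000)
after link 2: o_2 = (1.7321, 1.0000, 5.0000)
after link 3: o_3 = (5.4641, -1.4641, 5.0000)
after link 4: o_4 = (6.9641, -4.0622, 5.0000)
after link 5: o_5 = (10.8612, -6.8122, 2.5000)
after link 6: o_6 = (11.7272, -6.3122, 2.5000)

11.727 -6.312 2.500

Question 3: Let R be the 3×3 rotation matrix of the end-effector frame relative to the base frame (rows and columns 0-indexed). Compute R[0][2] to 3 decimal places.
End-effector z-axis (col 2 of R) = (-0.2500,0.4330,-0.8660)
R[0][2] = -0.2500

-0.250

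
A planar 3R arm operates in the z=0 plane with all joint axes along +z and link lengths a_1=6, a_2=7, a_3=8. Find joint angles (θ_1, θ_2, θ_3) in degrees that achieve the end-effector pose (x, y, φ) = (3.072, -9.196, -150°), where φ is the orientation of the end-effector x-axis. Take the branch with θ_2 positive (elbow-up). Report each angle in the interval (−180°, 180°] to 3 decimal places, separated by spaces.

-59.998 59.998 -150.000

wrist centre = target − a_3·(cos φ, sin φ) = (10.0002, -5.1960)
cos θ_2 = (127.0025−6²−7²)/(2·6·7) = 0.5000; θ_2 = 59.9980° (elbow-up)
β = atan2(-5.1960,10.0002) = -27.4559°; ψ = atan2(6.0621,9.5002) = 32.5418°
θ_1 = β − ψ = -59.9978°
θ_3 = φ − θ_1 − θ_2 = -150.0003° (wrapped to (-180°,180°])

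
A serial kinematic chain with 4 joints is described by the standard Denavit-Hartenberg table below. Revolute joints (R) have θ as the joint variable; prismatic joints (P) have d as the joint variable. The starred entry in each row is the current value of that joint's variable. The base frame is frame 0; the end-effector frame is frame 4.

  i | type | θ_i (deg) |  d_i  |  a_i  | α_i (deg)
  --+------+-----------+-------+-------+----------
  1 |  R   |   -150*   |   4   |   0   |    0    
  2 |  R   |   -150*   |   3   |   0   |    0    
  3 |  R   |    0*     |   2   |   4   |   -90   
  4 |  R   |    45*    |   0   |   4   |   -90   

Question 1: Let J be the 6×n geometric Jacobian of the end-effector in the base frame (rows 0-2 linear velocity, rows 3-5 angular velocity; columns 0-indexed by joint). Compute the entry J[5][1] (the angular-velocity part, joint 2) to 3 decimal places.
axis z_1 = (0.0000,0.0000,1.0000); lever o_n−o_1 = (3.4142,5.9136,2.1716)
cross product → J_v[:, 1] = (-5.9136,3.4142,0.0000)
J_ω[:, 1] = z_1
entry J[5][1] = 1.0000

1.000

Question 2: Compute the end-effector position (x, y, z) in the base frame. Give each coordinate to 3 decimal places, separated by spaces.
3.414 5.914 6.172

after link 1: o_1 = (0.0000, 0.0000, 4.0000)
after link 2: o_2 = (0.0000, 0.0000, 7.0000)
after link 3: o_3 = (2.0000, 3.4641, 9.0000)
after link 4: o_4 = (3.4142, 5.9136, 6.1716)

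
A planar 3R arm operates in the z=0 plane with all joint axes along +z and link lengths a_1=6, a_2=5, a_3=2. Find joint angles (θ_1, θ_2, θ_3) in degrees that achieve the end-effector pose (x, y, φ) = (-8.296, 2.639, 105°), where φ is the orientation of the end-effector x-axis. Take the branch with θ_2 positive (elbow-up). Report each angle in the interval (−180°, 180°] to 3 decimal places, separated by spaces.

135.001 89.997 -119.998

wrist centre = target − a_3·(cos φ, sin φ) = (-7.7784, 0.7071)
cos θ_2 = (61.0030−6²−5²)/(2·6·5) = 0.0000; θ_2 = 89.9972° (elbow-up)
β = atan2(0.7071,-7.7784) = 174.8054°; ψ = atan2(5.0000,6.0002) = 39.8044°
θ_1 = β − ψ = 135.0010°
θ_3 = φ − θ_1 − θ_2 = -119.9981° (wrapped to (-180°,180°])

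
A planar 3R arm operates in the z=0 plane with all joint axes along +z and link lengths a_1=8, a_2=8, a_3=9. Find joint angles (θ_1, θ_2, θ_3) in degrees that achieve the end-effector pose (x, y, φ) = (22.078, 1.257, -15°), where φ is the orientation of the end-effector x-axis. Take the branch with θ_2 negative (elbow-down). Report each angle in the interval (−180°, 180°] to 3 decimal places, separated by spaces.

44.997 -59.994 -0.003

wrist centre = target − a_3·(cos φ, sin φ) = (13.3847, 3.5864)
cos θ_2 = (192.0114−8²−8²)/(2·8·8) = 0.5001; θ_2 = -59.9941° (elbow-down)
β = atan2(3.5864,13.3847) = 14.9998°; ψ = atan2(-6.9278,12.0007) = -29.9971°
θ_1 = β − ψ = 44.9969°
θ_3 = φ − θ_1 − θ_2 = -0.0028° (wrapped to (-180°,180°])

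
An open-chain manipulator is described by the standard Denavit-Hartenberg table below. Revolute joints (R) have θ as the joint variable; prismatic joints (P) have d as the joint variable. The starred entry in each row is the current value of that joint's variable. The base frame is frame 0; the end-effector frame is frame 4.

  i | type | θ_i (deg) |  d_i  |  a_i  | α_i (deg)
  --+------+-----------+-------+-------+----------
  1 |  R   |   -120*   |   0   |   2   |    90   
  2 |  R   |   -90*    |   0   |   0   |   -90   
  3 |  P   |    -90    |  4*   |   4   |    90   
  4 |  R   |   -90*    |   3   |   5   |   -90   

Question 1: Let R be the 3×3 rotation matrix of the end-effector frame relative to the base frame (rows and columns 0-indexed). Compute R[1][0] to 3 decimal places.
End-effector x-axis (col 0 of R) = (0.5000,0.8660,0.0000)
R[1][0] = 0.8660

0.866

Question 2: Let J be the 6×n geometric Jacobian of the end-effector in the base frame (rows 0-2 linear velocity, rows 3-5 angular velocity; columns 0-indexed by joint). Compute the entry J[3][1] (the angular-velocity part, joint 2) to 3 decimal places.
-0.866

axis z_1 = (-0.8660,0.5000,0.0000); lever o_n−o_1 = (-2.9641,2.8660,3.0000)
cross product → J_v[:, 1] = (1.5000,2.5981,-1.0000)
J_ω[:, 1] = z_1
entry J[3][1] = -0.8660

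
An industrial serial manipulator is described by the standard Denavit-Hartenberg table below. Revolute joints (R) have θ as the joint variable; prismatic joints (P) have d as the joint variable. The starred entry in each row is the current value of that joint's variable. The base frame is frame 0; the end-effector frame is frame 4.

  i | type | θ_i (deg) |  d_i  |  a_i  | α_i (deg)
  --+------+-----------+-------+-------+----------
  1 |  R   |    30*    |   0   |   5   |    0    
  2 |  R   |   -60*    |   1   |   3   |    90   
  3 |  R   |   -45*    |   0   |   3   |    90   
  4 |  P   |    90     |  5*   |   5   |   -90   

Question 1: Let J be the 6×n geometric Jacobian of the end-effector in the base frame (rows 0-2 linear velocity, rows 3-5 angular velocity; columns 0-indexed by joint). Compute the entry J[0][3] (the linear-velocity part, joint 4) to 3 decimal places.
-0.612

prismatic axis z_3 = (-0.6124,0.3536,-0.7071)
J_v[:, 3] = z_3; J_ω[:, 3] = (0,0,0)
entry J[0][3] = -0.6124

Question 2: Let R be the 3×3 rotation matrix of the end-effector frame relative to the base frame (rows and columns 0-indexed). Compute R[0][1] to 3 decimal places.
End-effector y-axis (col 1 of R) = (0.6124,-0.3536,0.7071)
R[0][1] = 0.6124

0.612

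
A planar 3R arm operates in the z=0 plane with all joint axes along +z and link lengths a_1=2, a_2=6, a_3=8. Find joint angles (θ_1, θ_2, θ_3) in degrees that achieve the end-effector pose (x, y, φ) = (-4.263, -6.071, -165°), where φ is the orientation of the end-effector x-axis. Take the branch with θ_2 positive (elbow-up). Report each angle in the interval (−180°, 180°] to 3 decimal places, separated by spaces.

wrist centre = target − a_3·(cos φ, sin φ) = (3.4644, -4.0004)
cos θ_2 = (28.0057−2²−6²)/(2·2·6) = -0.4998; θ_2 = 119.9843° (elbow-up)
β = atan2(-4.0004,3.4644) = -49.1073°; ψ = atan2(5.1970,-0.9986) = 100.8766°
θ_1 = β − ψ = -149.9839°
θ_3 = φ − θ_1 − θ_2 = -135.0004° (wrapped to (-180°,180°])

-149.984 119.984 -135.000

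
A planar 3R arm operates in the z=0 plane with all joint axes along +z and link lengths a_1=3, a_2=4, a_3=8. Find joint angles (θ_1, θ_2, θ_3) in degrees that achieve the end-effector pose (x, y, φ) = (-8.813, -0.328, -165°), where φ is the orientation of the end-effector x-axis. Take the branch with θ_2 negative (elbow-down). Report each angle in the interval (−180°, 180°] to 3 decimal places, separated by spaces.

wrist centre = target − a_3·(cos φ, sin φ) = (-1.0856, 1.7426)
cos θ_2 = (4.2150−3²−4²)/(2·3·4) = -0.8660; θ_2 = -150.0019° (elbow-down)
β = atan2(1.7426,-1.0856) = 121.9225°; ψ = atan2(-1.9999,-0.4642) = -103.0668°
θ_1 = β − ψ = 224.9893°
θ_3 = φ − θ_1 − θ_2 = 120.0126° (wrapped to (-180°,180°])

-135.011 -150.002 120.013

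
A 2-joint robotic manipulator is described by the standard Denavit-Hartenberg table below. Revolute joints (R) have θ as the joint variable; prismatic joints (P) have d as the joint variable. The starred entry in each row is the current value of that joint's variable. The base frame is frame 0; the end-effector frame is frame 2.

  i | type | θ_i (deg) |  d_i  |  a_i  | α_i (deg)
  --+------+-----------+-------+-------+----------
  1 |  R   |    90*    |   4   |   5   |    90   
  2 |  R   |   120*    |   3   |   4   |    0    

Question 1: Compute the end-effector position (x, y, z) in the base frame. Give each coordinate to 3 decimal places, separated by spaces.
3.000 3.000 7.464

after link 1: o_1 = (0.0000, 5.0000, 4.0000)
after link 2: o_2 = (3.0000, 3.0000, 7.4641)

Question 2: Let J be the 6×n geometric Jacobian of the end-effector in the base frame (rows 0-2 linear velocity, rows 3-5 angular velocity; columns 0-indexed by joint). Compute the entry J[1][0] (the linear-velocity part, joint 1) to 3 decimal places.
axis z_0 = ẑ; lever o_n−o_0 = (3.0000,3.0000,7.4641)
cross product → J_v[:, 0] = (-3.0000,3.0000,0.0000)
J_ω[:, 0] = z_0
entry J[1][0] = 3.0000

3.000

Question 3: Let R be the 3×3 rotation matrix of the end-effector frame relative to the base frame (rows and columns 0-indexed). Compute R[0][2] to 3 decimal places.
End-effector z-axis (col 2 of R) = (1.0000,-0.0000,0.0000)
R[0][2] = 1.0000

1.000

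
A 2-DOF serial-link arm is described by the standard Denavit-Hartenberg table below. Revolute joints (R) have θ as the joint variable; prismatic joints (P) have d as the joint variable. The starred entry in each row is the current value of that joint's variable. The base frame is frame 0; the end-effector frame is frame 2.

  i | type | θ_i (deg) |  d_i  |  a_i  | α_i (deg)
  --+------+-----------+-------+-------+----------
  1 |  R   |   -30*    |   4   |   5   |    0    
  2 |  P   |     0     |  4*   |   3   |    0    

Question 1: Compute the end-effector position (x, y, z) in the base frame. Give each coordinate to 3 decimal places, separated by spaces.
6.928 -4.000 8.000

after link 1: o_1 = (4.3301, -2.5000, 4.0000)
after link 2: o_2 = (6.9282, -4.0000, 8.0000)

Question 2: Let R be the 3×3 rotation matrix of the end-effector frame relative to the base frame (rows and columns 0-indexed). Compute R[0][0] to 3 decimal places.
0.866

End-effector x-axis (col 0 of R) = (0.8660,-0.5000,0.0000)
R[0][0] = 0.8660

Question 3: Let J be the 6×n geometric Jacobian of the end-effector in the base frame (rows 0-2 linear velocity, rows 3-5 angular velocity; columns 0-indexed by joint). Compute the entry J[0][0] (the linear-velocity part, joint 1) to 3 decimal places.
4.000

axis z_0 = ẑ; lever o_n−o_0 = (6.9282,-4.0000,8.0000)
cross product → J_v[:, 0] = (4.0000,6.9282,-0.0000)
J_ω[:, 0] = z_0
entry J[0][0] = 4.0000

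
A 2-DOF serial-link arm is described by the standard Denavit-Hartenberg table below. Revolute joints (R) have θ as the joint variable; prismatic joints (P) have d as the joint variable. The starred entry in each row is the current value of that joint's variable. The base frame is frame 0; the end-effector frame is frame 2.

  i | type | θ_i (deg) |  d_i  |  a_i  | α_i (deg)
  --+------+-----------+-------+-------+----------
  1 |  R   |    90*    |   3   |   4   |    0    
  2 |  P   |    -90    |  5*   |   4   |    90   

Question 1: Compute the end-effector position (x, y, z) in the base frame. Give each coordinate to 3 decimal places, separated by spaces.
4.000 4.000 8.000

after link 1: o_1 = (0.0000, 4.0000, 3.0000)
after link 2: o_2 = (4.0000, 4.0000, 8.0000)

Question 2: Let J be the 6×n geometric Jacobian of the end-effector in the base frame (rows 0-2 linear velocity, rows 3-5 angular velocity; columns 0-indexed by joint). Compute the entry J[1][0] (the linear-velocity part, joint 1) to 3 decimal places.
4.000

axis z_0 = ẑ; lever o_n−o_0 = (4.0000,4.0000,8.0000)
cross product → J_v[:, 0] = (-4.0000,4.0000,0.0000)
J_ω[:, 0] = z_0
entry J[1][0] = 4.0000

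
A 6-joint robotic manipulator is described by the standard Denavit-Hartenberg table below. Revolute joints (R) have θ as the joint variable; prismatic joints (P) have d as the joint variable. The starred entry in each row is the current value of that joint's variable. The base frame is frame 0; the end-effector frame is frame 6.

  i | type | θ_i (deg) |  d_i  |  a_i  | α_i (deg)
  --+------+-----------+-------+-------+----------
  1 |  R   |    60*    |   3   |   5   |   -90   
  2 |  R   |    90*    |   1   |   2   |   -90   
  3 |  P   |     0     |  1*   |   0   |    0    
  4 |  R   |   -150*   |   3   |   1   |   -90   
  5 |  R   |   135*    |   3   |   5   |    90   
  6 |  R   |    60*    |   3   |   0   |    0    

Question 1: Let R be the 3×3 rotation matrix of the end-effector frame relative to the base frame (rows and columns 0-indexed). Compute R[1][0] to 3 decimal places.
End-effector x-axis (col 0 of R) = (-0.3196,0.5928,-0.7392)
R[1][0] = 0.5928

0.593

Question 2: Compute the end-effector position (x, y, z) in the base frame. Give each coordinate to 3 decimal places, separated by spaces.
0.392 7.460 -0.859

after link 1: o_1 = (2.5000, 4.3301, 3.0000)
after link 2: o_2 = (1.6340, 4.8301, 1.0000)
after link 3: o_3 = (1.1340, 3.9641, 1.0000)
after link 4: o_4 = (-0.7990, 1.6160, 1.8660)
after link 5: o_5 = (0.2497, 5.0930, -2.6958)
after link 6: o_6 = (0.3918, 7.4605, -0.8587)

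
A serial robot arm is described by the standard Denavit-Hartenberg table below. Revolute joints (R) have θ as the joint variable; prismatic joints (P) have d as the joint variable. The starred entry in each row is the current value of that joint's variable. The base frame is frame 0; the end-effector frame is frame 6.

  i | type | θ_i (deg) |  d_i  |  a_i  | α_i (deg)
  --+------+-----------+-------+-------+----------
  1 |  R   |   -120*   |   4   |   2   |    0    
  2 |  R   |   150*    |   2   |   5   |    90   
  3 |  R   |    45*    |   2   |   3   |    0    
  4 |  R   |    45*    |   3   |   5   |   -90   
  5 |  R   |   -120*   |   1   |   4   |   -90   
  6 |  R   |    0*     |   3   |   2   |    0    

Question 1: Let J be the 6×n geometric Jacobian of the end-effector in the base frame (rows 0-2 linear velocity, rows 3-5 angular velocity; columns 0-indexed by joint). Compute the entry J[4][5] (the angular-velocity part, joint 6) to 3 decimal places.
axis z_5 = (0.2500,-0.4330,0.8660); lever o_n−o_5 = (1.6160,-2.7990,1.5981)
cross product → J_v[:, 5] = (1.7321,1.0000,-0.0000)
J_ω[:, 5] = z_5
entry J[4][5] = -0.4330

-0.433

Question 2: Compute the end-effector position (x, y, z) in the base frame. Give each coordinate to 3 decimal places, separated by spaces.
after link 1: o_1 = (-1.0000, -1.7321, 4.0000)
after link 2: o_2 = (3.3301, 0.7679, 6.0000)
after link 3: o_3 = (6.1672, 0.0966, 8.1213)
after link 4: o_4 = (7.6672, -2.5015, 13.1213)
after link 5: o_5 = (8.5333, -6.0015, 11.1213)
after link 6: o_6 = (10.1493, -8.8006, 12.7194)

10.149 -8.801 12.719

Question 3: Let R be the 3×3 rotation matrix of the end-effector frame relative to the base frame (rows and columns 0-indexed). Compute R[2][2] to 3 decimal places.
End-effector z-axis (col 2 of R) = (0.2500,-0.4330,0.8660)
R[2][2] = 0.8660

0.866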